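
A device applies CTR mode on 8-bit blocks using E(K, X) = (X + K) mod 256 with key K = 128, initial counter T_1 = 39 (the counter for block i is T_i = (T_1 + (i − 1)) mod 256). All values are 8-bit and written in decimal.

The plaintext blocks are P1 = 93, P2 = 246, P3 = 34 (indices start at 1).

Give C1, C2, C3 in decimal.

CTR encryption: S_i = E(K, T_i) where T_i is the counter for block i; C_i = P_i ⊕ S_i.
C1: T = 39, S = E(K, T) = 167; 93 ⊕ 167 = 250.
C2: T = 40, S = E(K, T) = 168; 246 ⊕ 168 = 94.
C3: T = 41, S = E(K, T) = 169; 34 ⊕ 169 = 139.

C1 = 250, C2 = 94, C3 = 139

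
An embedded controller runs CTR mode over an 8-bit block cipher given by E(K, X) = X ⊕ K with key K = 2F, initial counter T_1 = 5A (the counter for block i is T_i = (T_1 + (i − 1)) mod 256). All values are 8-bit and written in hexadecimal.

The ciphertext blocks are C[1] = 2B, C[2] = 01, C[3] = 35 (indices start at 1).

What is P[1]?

P[1] = 5E

CTR decryption: S_i = E(K, T_i) where T_i is the counter for block i; P_i = C_i ⊕ S_i.
P[1]: T = 5A, S = E(K, T) = 75; 2B ⊕ 75 = 5E.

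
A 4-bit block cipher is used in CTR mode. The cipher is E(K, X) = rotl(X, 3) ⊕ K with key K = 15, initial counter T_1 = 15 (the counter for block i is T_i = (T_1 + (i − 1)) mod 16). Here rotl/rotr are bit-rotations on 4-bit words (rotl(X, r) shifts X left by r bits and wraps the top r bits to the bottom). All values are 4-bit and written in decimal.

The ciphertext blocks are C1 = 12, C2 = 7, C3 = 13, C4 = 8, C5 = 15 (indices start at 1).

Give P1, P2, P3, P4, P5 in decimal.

CTR decryption: S_i = E(K, T_i) where T_i is the counter for block i; P_i = C_i ⊕ S_i.
P1: T = 15, S = E(K, T) = 0; 12 ⊕ 0 = 12.
P2: T = 0, S = E(K, T) = 15; 7 ⊕ 15 = 8.
P3: T = 1, S = E(K, T) = 7; 13 ⊕ 7 = 10.
P4: T = 2, S = E(K, T) = 14; 8 ⊕ 14 = 6.
P5: T = 3, S = E(K, T) = 6; 15 ⊕ 6 = 9.

P1 = 12, P2 = 8, P3 = 10, P4 = 6, P5 = 9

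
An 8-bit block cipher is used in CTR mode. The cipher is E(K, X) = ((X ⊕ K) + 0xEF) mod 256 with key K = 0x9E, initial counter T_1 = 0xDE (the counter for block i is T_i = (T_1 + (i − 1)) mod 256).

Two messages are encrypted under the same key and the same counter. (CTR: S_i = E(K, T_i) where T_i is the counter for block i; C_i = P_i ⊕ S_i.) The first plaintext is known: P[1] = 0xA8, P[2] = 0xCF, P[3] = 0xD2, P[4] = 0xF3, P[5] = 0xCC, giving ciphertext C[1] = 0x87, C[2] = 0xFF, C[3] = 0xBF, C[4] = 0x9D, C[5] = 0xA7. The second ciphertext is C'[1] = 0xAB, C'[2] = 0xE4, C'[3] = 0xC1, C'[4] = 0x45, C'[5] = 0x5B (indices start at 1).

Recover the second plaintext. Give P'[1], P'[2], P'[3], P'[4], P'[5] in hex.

P'[1] = 0x84, P'[2] = 0xD4, P'[3] = 0xAC, P'[4] = 0x2B, P'[5] = 0x30

In CTR with a reused counter, both messages share the same keystream S_i, so C_i ⊕ C'_i = P_i ⊕ P'_i and thus P'_i = P_i ⊕ C_i ⊕ C'_i.
P'[1]: 0xA8 ⊕ 0x87 ⊕ 0xAB = 0x84.
P'[2]: 0xCF ⊕ 0xFF ⊕ 0xE4 = 0xD4.
P'[3]: 0xD2 ⊕ 0xBF ⊕ 0xC1 = 0xAC.
P'[4]: 0xF3 ⊕ 0x9D ⊕ 0x45 = 0x2B.
P'[5]: 0xCC ⊕ 0xA7 ⊕ 0x5B = 0x30.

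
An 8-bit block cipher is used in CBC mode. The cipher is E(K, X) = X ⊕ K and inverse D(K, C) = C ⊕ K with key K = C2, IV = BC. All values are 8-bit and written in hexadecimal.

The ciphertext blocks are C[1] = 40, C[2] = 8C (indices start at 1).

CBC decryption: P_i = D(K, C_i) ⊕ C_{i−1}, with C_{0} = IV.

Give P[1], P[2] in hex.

P[1] = 3E, P[2] = 0E

P[1]: D(K, 40) = 82; 82 ⊕ BC = 3E.
P[2]: D(K, 8C) = 4E; 4E ⊕ 40 = 0E.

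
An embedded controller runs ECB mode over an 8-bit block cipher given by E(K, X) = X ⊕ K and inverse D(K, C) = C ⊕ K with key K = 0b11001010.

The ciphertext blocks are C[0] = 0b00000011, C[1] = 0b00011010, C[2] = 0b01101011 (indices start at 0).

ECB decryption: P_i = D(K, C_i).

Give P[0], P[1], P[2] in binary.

P[0]: D(K, 0b00000011) = 0b11001001.
P[1]: D(K, 0b00011010) = 0b11010000.
P[2]: D(K, 0b01101011) = 0b10100001.

P[0] = 0b11001001, P[1] = 0b11010000, P[2] = 0b10100001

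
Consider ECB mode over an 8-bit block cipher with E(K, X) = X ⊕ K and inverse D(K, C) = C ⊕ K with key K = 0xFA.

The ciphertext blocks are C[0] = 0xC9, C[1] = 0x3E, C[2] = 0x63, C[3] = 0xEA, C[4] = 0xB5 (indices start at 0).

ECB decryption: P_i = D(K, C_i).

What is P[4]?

P[4] = 0x4F

P[4]: D(K, 0xB5) = 0x4F.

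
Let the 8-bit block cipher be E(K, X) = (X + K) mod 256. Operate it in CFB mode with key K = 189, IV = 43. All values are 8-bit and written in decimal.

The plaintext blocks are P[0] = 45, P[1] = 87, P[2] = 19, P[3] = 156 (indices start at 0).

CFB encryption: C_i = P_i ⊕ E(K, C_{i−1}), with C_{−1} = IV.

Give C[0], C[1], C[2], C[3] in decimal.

C[0] = 197, C[1] = 213, C[2] = 129, C[3] = 162

C[0]: E(K, 43) = 232; 45 ⊕ 232 = 197.
C[1]: E(K, 197) = 130; 87 ⊕ 130 = 213.
C[2]: E(K, 213) = 146; 19 ⊕ 146 = 129.
C[3]: E(K, 129) = 62; 156 ⊕ 62 = 162.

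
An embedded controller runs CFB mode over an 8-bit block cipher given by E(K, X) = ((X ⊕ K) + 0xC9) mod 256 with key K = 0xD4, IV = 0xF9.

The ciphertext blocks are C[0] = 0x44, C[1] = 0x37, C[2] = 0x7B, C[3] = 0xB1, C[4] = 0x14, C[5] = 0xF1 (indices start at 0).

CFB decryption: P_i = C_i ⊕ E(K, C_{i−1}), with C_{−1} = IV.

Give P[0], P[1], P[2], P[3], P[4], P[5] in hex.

P[0]: E(K, 0xF9) = 0xF6; 0x44 ⊕ 0xF6 = 0xB2.
P[1]: E(K, 0x44) = 0x59; 0x37 ⊕ 0x59 = 0x6E.
P[2]: E(K, 0x37) = 0xAC; 0x7B ⊕ 0xAC = 0xD7.
P[3]: E(K, 0x7B) = 0x78; 0xB1 ⊕ 0x78 = 0xC9.
P[4]: E(K, 0xB1) = 0x2E; 0x14 ⊕ 0x2E = 0x3A.
P[5]: E(K, 0x14) = 0x89; 0xF1 ⊕ 0x89 = 0x78.

P[0] = 0xB2, P[1] = 0x6E, P[2] = 0xD7, P[3] = 0xC9, P[4] = 0x3A, P[5] = 0x78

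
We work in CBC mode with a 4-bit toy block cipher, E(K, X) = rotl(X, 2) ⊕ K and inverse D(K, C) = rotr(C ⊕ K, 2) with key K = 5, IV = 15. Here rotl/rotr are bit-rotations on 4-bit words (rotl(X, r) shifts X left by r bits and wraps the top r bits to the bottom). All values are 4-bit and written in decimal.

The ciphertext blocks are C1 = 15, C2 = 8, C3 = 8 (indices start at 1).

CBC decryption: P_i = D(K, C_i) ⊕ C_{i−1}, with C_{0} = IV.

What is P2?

P2: D(K, 8) = 7; 7 ⊕ 15 = 8.

P2 = 8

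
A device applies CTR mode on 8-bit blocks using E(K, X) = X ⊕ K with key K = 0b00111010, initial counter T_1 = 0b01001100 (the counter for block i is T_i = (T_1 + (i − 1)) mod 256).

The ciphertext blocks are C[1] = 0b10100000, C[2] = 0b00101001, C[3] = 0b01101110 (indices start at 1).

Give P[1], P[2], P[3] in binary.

P[1] = 0b11010110, P[2] = 0b01011110, P[3] = 0b00011010

CTR decryption: S_i = E(K, T_i) where T_i is the counter for block i; P_i = C_i ⊕ S_i.
P[1]: T = 0b01001100, S = E(K, T) = 0b01110110; 0b10100000 ⊕ 0b01110110 = 0b11010110.
P[2]: T = 0b01001101, S = E(K, T) = 0b01110111; 0b00101001 ⊕ 0b01110111 = 0b01011110.
P[3]: T = 0b01001110, S = E(K, T) = 0b01110100; 0b01101110 ⊕ 0b01110100 = 0b00011010.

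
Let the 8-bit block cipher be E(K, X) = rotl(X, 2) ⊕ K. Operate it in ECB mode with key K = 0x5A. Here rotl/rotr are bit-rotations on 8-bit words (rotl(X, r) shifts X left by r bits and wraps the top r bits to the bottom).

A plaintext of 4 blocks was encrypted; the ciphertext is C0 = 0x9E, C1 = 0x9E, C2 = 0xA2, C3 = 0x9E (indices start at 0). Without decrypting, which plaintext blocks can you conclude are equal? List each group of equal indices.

ECB encrypts each block independently with the same key, so equal ciphertext blocks imply equal plaintext blocks.
C0 = C1 = C3 = 0x9E, so P0 = P1 = P3.

P0 = P1 = P3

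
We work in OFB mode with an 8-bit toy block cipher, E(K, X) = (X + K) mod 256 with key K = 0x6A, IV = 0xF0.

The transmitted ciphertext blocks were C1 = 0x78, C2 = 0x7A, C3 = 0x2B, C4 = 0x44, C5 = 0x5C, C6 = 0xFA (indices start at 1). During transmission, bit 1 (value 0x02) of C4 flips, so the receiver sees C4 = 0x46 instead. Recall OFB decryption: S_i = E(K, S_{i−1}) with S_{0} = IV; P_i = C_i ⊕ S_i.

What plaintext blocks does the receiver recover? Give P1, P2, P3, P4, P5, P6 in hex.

P1 = 0x22, P2 = 0xBE, P3 = 0x05, P4 = 0xDE, P5 = 0x5E, P6 = 0x96

Only C4 changed, to 0x46. In OFB, a change in C_i flips the same bit in P_i only; the keystream is unaffected. Decrypting the received ciphertext:
P1: S = E(K, 0xF0) = 0x5A; 0x78 ⊕ 0x5A = 0x22.
P2: S = E(K, 0x5A) = 0xC4; 0x7A ⊕ 0xC4 = 0xBE.
P3: S = E(K, 0xC4) = 0x2E; 0x2B ⊕ 0x2E = 0x05.
P4: S = E(K, 0x2E) = 0x98; 0x46 ⊕ 0x98 = 0xDE.
P5: S = E(K, 0x98) = 0x02; 0x5C ⊕ 0x02 = 0x5E.
P6: S = E(K, 0x02) = 0x6C; 0xFA ⊕ 0x6C = 0x96.
Blocks that differ from the original plaintext: P4.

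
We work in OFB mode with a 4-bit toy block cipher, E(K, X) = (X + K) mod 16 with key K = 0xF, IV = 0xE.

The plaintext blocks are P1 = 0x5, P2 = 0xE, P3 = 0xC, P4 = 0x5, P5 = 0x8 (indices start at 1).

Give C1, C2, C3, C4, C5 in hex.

C1 = 0x8, C2 = 0x2, C3 = 0x7, C4 = 0xF, C5 = 0x1

OFB encryption: S_i = E(K, S_{i−1}) with S_{0} = IV; C_i = P_i ⊕ S_i.
C1: S = E(K, 0xE) = 0xD; 0x5 ⊕ 0xD = 0x8.
C2: S = E(K, 0xD) = 0xC; 0xE ⊕ 0xC = 0x2.
C3: S = E(K, 0xC) = 0xB; 0xC ⊕ 0xB = 0x7.
C4: S = E(K, 0xB) = 0xA; 0x5 ⊕ 0xA = 0xF.
C5: S = E(K, 0xA) = 0x9; 0x8 ⊕ 0x9 = 0x1.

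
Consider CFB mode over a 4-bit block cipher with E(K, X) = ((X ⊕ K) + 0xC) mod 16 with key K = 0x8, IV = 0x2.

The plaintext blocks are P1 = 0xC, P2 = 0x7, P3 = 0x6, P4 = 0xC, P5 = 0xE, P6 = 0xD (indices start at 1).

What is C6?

CFB encryption: C_i = P_i ⊕ E(K, C_{i−1}), with C_{0} = IV.
C1: E(K, 0x2) = 0x6; 0xC ⊕ 0x6 = 0xA.
C2: E(K, 0xA) = 0xE; 0x7 ⊕ 0xE = 0x9.
C3: E(K, 0x9) = 0xD; 0x6 ⊕ 0xD = 0xB.
C4: E(K, 0xB) = 0xF; 0xC ⊕ 0xF = 0x3.
C5: E(K, 0x3) = 0x7; 0xE ⊕ 0x7 = 0x9.
C6: E(K, 0x9) = 0xD; 0xD ⊕ 0xD = 0x0.

C6 = 0x0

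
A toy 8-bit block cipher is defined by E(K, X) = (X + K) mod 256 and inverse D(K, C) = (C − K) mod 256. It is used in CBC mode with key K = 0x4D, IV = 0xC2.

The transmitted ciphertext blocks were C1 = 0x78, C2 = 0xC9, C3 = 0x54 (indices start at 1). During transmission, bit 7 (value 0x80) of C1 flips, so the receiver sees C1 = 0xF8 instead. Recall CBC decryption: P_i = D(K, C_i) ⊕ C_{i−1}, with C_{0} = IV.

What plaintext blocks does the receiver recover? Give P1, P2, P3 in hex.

Only C1 changed, to 0xF8. In CBC, a change in C_i garbles P_i and flips the same bit in P_{i+1}. Decrypting the received ciphertext:
P1: D(K, 0xF8) = 0xAB; 0xAB ⊕ 0xC2 = 0x69.
P2: D(K, 0xC9) = 0x7C; 0x7C ⊕ 0xF8 = 0x84.
P3: D(K, 0x54) = 0x07; 0x07 ⊕ 0xC9 = 0xCE.
Blocks that differ from the original plaintext: P1, P2.

P1 = 0x69, P2 = 0x84, P3 = 0xCE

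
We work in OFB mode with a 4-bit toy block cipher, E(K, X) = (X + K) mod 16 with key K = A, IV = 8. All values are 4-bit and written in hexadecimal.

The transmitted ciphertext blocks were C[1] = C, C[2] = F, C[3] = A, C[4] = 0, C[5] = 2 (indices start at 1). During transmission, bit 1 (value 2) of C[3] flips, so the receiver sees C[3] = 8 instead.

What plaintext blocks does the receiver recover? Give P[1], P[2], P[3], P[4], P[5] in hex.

P[1] = E, P[2] = 3, P[3] = E, P[4] = 0, P[5] = 8

OFB decryption: S_i = E(K, S_{i−1}) with S_{0} = IV; P_i = C_i ⊕ S_i.
Only C[3] changed, to 8. In OFB, a change in C_i flips the same bit in P_i only; the keystream is unaffected. Decrypting the received ciphertext:
P[1]: S = E(K, 8) = 2; C ⊕ 2 = E.
P[2]: S = E(K, 2) = C; F ⊕ C = 3.
P[3]: S = E(K, C) = 6; 8 ⊕ 6 = E.
P[4]: S = E(K, 6) = 0; 0 ⊕ 0 = 0.
P[5]: S = E(K, 0) = A; 2 ⊕ A = 8.
Blocks that differ from the original plaintext: P[3].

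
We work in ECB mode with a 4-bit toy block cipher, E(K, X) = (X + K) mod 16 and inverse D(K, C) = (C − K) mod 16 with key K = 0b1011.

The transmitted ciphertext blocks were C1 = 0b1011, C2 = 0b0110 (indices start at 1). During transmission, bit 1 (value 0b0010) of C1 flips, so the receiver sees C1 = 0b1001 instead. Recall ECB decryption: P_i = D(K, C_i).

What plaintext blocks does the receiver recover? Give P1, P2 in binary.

Only C1 changed, to 0b1001. In ECB, a change in C_i affects only P_i. Decrypting the received ciphertext:
P1: D(K, 0b1001) = 0b1110.
P2: D(K, 0b0110) = 0b1011.
Blocks that differ from the original plaintext: P1.

P1 = 0b1110, P2 = 0b1011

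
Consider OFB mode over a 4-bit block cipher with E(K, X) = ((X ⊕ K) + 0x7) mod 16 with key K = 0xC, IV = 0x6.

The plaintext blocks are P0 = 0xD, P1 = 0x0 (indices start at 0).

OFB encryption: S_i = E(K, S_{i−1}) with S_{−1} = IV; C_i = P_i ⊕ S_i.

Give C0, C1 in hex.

C0 = 0xC, C1 = 0x4

C0: S = E(K, 0x6) = 0x1; 0xD ⊕ 0x1 = 0xC.
C1: S = E(K, 0x1) = 0x4; 0x0 ⊕ 0x4 = 0x4.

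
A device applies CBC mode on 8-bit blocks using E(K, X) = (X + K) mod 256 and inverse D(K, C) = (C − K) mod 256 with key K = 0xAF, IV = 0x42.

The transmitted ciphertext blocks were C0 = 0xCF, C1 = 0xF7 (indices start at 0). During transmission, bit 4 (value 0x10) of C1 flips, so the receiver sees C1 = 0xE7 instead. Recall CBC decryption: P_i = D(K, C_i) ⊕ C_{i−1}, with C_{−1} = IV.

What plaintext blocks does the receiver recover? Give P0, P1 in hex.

P0 = 0x62, P1 = 0xF7

Only C1 changed, to 0xE7. In CBC, a change in C_i garbles P_i and flips the same bit in P_{i+1}. Decrypting the received ciphertext:
P0: D(K, 0xCF) = 0x20; 0x20 ⊕ 0x42 = 0x62.
P1: D(K, 0xE7) = 0x38; 0x38 ⊕ 0xCF = 0xF7.
Blocks that differ from the original plaintext: P1.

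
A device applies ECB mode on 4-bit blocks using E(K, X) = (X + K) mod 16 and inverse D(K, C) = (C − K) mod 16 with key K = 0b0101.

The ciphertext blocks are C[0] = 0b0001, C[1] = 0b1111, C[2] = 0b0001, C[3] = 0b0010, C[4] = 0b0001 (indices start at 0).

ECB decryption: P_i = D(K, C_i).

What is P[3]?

P[3] = 0b1101

P[3]: D(K, 0b0010) = 0b1101.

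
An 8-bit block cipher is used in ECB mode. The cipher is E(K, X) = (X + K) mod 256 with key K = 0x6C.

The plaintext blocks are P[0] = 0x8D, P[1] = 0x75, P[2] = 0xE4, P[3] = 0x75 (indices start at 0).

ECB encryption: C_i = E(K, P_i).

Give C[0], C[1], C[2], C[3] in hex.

C[0]: E(K, 0x8D) = 0xF9.
C[1]: E(K, 0x75) = 0xE1.
C[2]: E(K, 0xE4) = 0x50.
C[3]: E(K, 0x75) = 0xE1.

C[0] = 0xF9, C[1] = 0xE1, C[2] = 0x50, C[3] = 0xE1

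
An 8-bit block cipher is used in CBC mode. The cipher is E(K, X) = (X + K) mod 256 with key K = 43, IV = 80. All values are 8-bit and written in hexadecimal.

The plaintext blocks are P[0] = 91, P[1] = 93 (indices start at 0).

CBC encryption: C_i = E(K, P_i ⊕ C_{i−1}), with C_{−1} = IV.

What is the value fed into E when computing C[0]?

11

C[0]: P[0] ⊕ 80 = 11; E(K, 11) = 54.
So the input to E for block [0] is 11.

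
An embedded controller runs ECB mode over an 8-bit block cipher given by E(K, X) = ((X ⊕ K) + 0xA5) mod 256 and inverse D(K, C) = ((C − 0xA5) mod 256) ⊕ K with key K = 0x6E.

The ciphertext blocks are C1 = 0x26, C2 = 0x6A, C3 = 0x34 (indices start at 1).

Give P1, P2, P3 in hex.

ECB decryption: P_i = D(K, C_i).
P1: D(K, 0x26) = 0xEF.
P2: D(K, 0x6A) = 0xAB.
P3: D(K, 0x34) = 0xE1.

P1 = 0xEF, P2 = 0xAB, P3 = 0xE1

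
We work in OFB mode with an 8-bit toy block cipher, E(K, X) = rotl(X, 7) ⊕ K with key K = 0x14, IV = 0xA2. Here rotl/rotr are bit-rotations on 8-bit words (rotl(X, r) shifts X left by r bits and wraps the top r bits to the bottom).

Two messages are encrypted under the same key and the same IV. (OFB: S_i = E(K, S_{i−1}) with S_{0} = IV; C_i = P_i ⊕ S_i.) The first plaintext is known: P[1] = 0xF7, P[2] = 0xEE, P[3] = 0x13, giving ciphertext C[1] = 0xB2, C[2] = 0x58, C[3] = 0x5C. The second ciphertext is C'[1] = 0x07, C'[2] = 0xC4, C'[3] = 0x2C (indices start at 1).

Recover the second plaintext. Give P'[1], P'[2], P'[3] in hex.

In OFB with a reused IV, both messages share the same keystream S_i, so C_i ⊕ C'_i = P_i ⊕ P'_i and thus P'_i = P_i ⊕ C_i ⊕ C'_i.
P'[1]: 0xF7 ⊕ 0xB2 ⊕ 0x07 = 0x42.
P'[2]: 0xEE ⊕ 0x58 ⊕ 0xC4 = 0x72.
P'[3]: 0x13 ⊕ 0x5C ⊕ 0x2C = 0x63.

P'[1] = 0x42, P'[2] = 0x72, P'[3] = 0x63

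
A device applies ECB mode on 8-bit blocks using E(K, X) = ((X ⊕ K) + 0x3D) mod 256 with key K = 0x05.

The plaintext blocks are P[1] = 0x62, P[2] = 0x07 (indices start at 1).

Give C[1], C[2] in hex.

ECB encryption: C_i = E(K, P_i).
C[1]: E(K, 0x62) = 0xA4.
C[2]: E(K, 0x07) = 0x3F.

C[1] = 0xA4, C[2] = 0x3F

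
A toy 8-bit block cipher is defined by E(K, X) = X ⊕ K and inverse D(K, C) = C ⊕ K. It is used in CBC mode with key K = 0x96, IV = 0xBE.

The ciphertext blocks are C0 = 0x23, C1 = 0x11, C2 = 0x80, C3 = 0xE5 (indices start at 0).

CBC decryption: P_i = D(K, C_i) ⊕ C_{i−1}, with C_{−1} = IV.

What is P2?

P2 = 0x07

P2: D(K, 0x80) = 0x16; 0x16 ⊕ 0x11 = 0x07.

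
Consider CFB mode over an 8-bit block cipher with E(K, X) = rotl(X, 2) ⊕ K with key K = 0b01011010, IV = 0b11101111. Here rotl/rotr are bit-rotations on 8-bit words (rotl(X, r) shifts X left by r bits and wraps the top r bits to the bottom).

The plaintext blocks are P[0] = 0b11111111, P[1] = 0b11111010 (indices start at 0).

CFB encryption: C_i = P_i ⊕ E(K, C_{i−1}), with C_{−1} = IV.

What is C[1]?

C[0]: E(K, 0b11101111) = 0b11100101; 0b11111111 ⊕ 0b11100101 = 0b00011010.
C[1]: E(K, 0b00011010) = 0b00110010; 0b11111010 ⊕ 0b00110010 = 0b11001000.

C[1] = 0b11001000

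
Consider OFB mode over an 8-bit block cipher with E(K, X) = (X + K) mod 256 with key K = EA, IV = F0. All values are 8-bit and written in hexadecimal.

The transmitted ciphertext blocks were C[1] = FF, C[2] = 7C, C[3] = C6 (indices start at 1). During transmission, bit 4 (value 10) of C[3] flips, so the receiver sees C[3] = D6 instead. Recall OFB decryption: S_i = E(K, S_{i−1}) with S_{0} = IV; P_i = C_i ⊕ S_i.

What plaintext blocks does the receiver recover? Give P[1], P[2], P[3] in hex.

Only C[3] changed, to D6. In OFB, a change in C_i flips the same bit in P_i only; the keystream is unaffected. Decrypting the received ciphertext:
P[1]: S = E(K, F0) = DA; FF ⊕ DA = 25.
P[2]: S = E(K, DA) = C4; 7C ⊕ C4 = B8.
P[3]: S = E(K, C4) = AE; D6 ⊕ AE = 78.
Blocks that differ from the original plaintext: P[3].

P[1] = 25, P[2] = B8, P[3] = 78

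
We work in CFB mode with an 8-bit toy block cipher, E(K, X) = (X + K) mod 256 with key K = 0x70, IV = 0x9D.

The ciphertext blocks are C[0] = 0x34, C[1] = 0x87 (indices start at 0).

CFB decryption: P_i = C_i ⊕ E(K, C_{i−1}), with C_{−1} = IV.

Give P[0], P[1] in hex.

P[0]: E(K, 0x9D) = 0x0D; 0x34 ⊕ 0x0D = 0x39.
P[1]: E(K, 0x34) = 0xA4; 0x87 ⊕ 0xA4 = 0x23.

P[0] = 0x39, P[1] = 0x23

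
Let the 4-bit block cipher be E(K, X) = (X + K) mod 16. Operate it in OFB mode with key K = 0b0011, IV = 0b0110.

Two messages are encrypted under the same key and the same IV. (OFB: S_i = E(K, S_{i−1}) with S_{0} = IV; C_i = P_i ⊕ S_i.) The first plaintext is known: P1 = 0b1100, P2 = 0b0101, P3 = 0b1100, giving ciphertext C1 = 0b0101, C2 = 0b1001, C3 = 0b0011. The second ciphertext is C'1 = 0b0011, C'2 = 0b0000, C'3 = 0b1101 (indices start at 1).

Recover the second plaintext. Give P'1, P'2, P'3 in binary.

In OFB with a reused IV, both messages share the same keystream S_i, so C_i ⊕ C'_i = P_i ⊕ P'_i and thus P'_i = P_i ⊕ C_i ⊕ C'_i.
P'1: 0b1100 ⊕ 0b0101 ⊕ 0b0011 = 0b1010.
P'2: 0b0101 ⊕ 0b1001 ⊕ 0b0000 = 0b1100.
P'3: 0b1100 ⊕ 0b0011 ⊕ 0b1101 = 0b0010.

P'1 = 0b1010, P'2 = 0b1100, P'3 = 0b0010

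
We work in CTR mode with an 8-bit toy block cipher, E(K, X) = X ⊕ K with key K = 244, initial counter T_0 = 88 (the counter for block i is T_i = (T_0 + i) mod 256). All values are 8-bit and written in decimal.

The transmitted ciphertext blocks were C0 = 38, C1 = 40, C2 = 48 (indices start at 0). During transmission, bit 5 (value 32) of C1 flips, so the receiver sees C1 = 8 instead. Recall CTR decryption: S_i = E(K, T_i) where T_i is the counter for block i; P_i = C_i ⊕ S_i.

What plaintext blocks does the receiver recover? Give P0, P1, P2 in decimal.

Only C1 changed, to 8. In CTR, a change in C_i flips the same bit in P_i only; the keystream is unaffected. Decrypting the received ciphertext:
P0: T = 88, S = E(K, T) = 172; 38 ⊕ 172 = 138.
P1: T = 89, S = E(K, T) = 173; 8 ⊕ 173 = 165.
P2: T = 90, S = E(K, T) = 174; 48 ⊕ 174 = 158.
Blocks that differ from the original plaintext: P1.

P0 = 138, P1 = 165, P2 = 158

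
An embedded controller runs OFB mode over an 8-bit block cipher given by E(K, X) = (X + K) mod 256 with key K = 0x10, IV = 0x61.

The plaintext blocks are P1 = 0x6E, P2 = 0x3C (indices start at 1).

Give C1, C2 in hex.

OFB encryption: S_i = E(K, S_{i−1}) with S_{0} = IV; C_i = P_i ⊕ S_i.
C1: S = E(K, 0x61) = 0x71; 0x6E ⊕ 0x71 = 0x1F.
C2: S = E(K, 0x71) = 0x81; 0x3C ⊕ 0x81 = 0xBD.

C1 = 0x1F, C2 = 0xBD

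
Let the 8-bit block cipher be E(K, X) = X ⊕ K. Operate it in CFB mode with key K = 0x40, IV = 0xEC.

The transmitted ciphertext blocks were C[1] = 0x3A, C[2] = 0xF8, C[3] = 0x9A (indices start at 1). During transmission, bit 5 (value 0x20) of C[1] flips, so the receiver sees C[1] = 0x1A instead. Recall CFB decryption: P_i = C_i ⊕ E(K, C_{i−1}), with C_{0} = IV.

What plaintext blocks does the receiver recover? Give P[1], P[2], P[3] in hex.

Only C[1] changed, to 0x1A. In CFB, a change in C_i flips the same bit in P_i and garbles P_{i+1}. Decrypting the received ciphertext:
P[1]: E(K, 0xEC) = 0xAC; 0x1A ⊕ 0xAC = 0xB6.
P[2]: E(K, 0x1A) = 0x5A; 0xF8 ⊕ 0x5A = 0xA2.
P[3]: E(K, 0xF8) = 0xB8; 0x9A ⊕ 0xB8 = 0x22.
Blocks that differ from the original plaintext: P[1], P[2].

P[1] = 0xB6, P[2] = 0xA2, P[3] = 0x22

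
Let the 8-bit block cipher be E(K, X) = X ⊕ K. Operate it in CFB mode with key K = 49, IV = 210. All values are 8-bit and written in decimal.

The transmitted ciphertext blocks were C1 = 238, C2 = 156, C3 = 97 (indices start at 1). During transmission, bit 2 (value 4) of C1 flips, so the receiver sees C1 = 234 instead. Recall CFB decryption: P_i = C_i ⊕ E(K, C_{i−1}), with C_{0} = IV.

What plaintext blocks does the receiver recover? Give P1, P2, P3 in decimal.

P1 = 9, P2 = 71, P3 = 204

Only C1 changed, to 234. In CFB, a change in C_i flips the same bit in P_i and garbles P_{i+1}. Decrypting the received ciphertext:
P1: E(K, 210) = 227; 234 ⊕ 227 = 9.
P2: E(K, 234) = 219; 156 ⊕ 219 = 71.
P3: E(K, 156) = 173; 97 ⊕ 173 = 204.
Blocks that differ from the original plaintext: P1, P2.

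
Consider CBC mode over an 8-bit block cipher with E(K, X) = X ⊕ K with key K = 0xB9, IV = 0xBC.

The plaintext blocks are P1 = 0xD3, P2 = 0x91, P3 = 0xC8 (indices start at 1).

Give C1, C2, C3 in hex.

CBC encryption: C_i = E(K, P_i ⊕ C_{i−1}), with C_{0} = IV.
C1: P1 ⊕ 0xBC = 0x6F; E(K, 0x6F) = 0xD6.
C2: P2 ⊕ 0xD6 = 0x47; E(K, 0x47) = 0xFE.
C3: P3 ⊕ 0xFE = 0x36; E(K, 0x36) = 0x8F.

C1 = 0xD6, C2 = 0xFE, C3 = 0x8F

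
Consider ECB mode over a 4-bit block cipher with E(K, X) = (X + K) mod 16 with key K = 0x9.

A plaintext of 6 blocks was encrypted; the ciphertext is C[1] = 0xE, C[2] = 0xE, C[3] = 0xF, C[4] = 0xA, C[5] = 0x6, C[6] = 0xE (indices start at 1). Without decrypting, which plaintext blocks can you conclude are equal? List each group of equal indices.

ECB encrypts each block independently with the same key, so equal ciphertext blocks imply equal plaintext blocks.
C[1] = C[2] = C[6] = 0xE, so P[1] = P[2] = P[6].

P[1] = P[2] = P[6]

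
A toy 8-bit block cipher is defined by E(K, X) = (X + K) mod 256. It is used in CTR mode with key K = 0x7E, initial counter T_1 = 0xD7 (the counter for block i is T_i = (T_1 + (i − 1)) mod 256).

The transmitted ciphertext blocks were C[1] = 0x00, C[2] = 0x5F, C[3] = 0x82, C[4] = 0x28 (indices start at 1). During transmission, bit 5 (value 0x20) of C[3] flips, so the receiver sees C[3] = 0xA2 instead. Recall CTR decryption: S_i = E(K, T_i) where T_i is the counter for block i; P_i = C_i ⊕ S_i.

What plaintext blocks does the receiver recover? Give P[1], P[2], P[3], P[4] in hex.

P[1] = 0x55, P[2] = 0x09, P[3] = 0xF5, P[4] = 0x70

Only C[3] changed, to 0xA2. In CTR, a change in C_i flips the same bit in P_i only; the keystream is unaffected. Decrypting the received ciphertext:
P[1]: T = 0xD7, S = E(K, T) = 0x55; 0x00 ⊕ 0x55 = 0x55.
P[2]: T = 0xD8, S = E(K, T) = 0x56; 0x5F ⊕ 0x56 = 0x09.
P[3]: T = 0xD9, S = E(K, T) = 0x57; 0xA2 ⊕ 0x57 = 0xF5.
P[4]: T = 0xDA, S = E(K, T) = 0x58; 0x28 ⊕ 0x58 = 0x70.
Blocks that differ from the original plaintext: P[3].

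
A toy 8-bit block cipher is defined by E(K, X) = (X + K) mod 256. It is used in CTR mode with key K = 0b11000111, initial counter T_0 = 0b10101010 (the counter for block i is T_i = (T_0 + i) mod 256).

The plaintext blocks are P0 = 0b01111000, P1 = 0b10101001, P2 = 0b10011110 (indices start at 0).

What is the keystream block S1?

CTR encryption: S_i = E(K, T_i) where T_i is the counter for block i; C_i = P_i ⊕ S_i.
C0: T = 0b10101010, S = E(K, T) = 0b01110001; 0b01111000 ⊕ 0b01110001 = 0b00001001.
C1: T = 0b10101011, S = E(K, T) = 0b01110010; 0b10101001 ⊕ 0b01110010 = 0b11011011.
So S1 = 0b01110010.

0b01110010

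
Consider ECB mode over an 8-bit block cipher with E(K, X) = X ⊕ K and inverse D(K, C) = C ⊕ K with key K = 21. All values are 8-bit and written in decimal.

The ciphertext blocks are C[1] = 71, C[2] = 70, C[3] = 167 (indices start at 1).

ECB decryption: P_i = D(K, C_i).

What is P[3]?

P[3] = 178

P[3]: D(K, 167) = 178.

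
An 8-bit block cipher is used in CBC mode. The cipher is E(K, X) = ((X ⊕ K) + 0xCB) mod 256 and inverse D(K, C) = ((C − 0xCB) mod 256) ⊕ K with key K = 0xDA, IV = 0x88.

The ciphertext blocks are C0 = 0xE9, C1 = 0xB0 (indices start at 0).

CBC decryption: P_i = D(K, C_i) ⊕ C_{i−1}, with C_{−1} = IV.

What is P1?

P1: D(K, 0xB0) = 0x3F; 0x3F ⊕ 0xE9 = 0xD6.

P1 = 0xD6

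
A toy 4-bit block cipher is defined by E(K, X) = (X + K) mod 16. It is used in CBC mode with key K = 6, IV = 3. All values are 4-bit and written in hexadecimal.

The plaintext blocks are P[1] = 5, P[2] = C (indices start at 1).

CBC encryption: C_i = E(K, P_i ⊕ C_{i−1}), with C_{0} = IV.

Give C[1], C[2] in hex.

C[1] = C, C[2] = 6

C[1]: P[1] ⊕ 3 = 6; E(K, 6) = C.
C[2]: P[2] ⊕ C = 0; E(K, 0) = 6.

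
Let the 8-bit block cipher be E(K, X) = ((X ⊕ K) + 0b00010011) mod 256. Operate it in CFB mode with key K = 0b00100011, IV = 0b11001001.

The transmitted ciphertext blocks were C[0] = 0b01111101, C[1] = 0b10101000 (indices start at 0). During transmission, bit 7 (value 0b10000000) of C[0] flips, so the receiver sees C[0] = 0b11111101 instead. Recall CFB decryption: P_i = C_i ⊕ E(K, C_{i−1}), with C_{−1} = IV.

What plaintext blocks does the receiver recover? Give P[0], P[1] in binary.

Only C[0] changed, to 0b11111101. In CFB, a change in C_i flips the same bit in P_i and garbles P_{i+1}. Decrypting the received ciphertext:
P[0]: E(K, 0b11001001) = 0b11111101; 0b11111101 ⊕ 0b11111101 = 0b00000000.
P[1]: E(K, 0b11111101) = 0b11110001; 0b10101000 ⊕ 0b11110001 = 0b01011001.
Blocks that differ from the original plaintext: P[0], P[1].

P[0] = 0b00000000, P[1] = 0b01011001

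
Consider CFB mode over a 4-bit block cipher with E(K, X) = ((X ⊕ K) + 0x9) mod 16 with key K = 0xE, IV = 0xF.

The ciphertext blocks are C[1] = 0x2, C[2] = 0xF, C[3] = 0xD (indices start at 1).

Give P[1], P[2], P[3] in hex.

CFB decryption: P_i = C_i ⊕ E(K, C_{i−1}), with C_{0} = IV.
P[1]: E(K, 0xF) = 0xA; 0x2 ⊕ 0xA = 0x8.
P[2]: E(K, 0x2) = 0x5; 0xF ⊕ 0x5 = 0xA.
P[3]: E(K, 0xF) = 0xA; 0xD ⊕ 0xA = 0x7.

P[1] = 0x8, P[2] = 0xA, P[3] = 0x7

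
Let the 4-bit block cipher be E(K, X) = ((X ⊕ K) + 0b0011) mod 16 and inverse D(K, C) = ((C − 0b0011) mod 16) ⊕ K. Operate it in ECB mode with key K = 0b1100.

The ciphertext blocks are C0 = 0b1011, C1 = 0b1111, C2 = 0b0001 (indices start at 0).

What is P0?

P0 = 0b0100

ECB decryption: P_i = D(K, C_i).
P0: D(K, 0b1011) = 0b0100.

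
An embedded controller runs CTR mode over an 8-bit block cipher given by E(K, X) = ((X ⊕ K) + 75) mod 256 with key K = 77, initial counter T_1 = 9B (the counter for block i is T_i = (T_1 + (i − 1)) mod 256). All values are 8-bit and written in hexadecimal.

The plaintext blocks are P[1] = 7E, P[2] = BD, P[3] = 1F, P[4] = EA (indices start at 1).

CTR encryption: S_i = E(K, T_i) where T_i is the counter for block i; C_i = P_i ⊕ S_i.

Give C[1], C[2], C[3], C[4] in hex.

C[1] = 1F, C[2] = DD, C[3] = 40, C[4] = B4

C[1]: T = 9B, S = E(K, T) = 61; 7E ⊕ 61 = 1F.
C[2]: T = 9C, S = E(K, T) = 60; BD ⊕ 60 = DD.
C[3]: T = 9D, S = E(K, T) = 5F; 1F ⊕ 5F = 40.
C[4]: T = 9E, S = E(K, T) = 5E; EA ⊕ 5E = B4.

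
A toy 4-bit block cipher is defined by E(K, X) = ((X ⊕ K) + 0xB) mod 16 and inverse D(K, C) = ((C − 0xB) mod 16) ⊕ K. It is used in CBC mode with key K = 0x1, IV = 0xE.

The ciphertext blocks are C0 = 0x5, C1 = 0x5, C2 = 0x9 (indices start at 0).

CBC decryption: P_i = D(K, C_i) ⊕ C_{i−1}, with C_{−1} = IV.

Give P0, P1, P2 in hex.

P0: D(K, 0x5) = 0xB; 0xB ⊕ 0xE = 0x5.
P1: D(K, 0x5) = 0xB; 0xB ⊕ 0x5 = 0xE.
P2: D(K, 0x9) = 0xF; 0xF ⊕ 0x5 = 0xA.

P0 = 0x5, P1 = 0xE, P2 = 0xA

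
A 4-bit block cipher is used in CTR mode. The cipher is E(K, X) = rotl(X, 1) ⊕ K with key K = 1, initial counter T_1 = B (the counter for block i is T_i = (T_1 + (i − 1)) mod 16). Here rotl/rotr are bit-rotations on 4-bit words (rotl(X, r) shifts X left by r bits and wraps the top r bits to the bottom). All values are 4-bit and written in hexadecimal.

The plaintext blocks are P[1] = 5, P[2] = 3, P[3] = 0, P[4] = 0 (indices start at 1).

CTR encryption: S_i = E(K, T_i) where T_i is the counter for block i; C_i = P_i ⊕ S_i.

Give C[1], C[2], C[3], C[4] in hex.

C[1]: T = B, S = E(K, T) = 6; 5 ⊕ 6 = 3.
C[2]: T = C, S = E(K, T) = 8; 3 ⊕ 8 = B.
C[3]: T = D, S = E(K, T) = A; 0 ⊕ A = A.
C[4]: T = E, S = E(K, T) = C; 0 ⊕ C = C.

C[1] = 3, C[2] = B, C[3] = A, C[4] = C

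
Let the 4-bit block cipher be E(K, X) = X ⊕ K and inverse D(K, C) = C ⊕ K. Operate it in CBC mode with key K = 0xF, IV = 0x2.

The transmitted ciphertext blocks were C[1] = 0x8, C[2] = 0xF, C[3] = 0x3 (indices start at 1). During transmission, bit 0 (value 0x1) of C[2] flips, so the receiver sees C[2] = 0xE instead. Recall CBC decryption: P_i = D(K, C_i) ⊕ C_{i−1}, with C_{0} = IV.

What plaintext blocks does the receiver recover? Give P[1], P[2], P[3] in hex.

Only C[2] changed, to 0xE. In CBC, a change in C_i garbles P_i and flips the same bit in P_{i+1}. Decrypting the received ciphertext:
P[1]: D(K, 0x8) = 0x7; 0x7 ⊕ 0x2 = 0x5.
P[2]: D(K, 0xE) = 0x1; 0x1 ⊕ 0x8 = 0x9.
P[3]: D(K, 0x3) = 0xC; 0xC ⊕ 0xE = 0x2.
Blocks that differ from the original plaintext: P[2], P[3].

P[1] = 0x5, P[2] = 0x9, P[3] = 0x2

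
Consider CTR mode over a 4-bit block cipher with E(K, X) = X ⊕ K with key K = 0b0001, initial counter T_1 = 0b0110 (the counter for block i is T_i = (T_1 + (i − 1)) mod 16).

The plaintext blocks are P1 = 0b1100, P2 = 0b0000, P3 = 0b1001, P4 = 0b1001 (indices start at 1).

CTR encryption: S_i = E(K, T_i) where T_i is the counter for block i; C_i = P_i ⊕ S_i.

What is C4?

C1: T = 0b0110, S = E(K, T) = 0b0111; 0b1100 ⊕ 0b0111 = 0b1011.
C2: T = 0b0111, S = E(K, T) = 0b0110; 0b0000 ⊕ 0b0110 = 0b0110.
C3: T = 0b1000, S = E(K, T) = 0b1001; 0b1001 ⊕ 0b1001 = 0b0000.
C4: T = 0b1001, S = E(K, T) = 0b1000; 0b1001 ⊕ 0b1000 = 0b0001.

C4 = 0b0001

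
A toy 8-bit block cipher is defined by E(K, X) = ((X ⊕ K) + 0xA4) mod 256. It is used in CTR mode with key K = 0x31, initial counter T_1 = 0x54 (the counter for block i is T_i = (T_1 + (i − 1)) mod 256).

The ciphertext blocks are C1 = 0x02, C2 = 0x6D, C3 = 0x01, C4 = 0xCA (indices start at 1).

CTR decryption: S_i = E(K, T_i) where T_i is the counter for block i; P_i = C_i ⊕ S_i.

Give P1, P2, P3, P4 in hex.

P1: T = 0x54, S = E(K, T) = 0x09; 0x02 ⊕ 0x09 = 0x0B.
P2: T = 0x55, S = E(K, T) = 0x08; 0x6D ⊕ 0x08 = 0x65.
P3: T = 0x56, S = E(K, T) = 0x0B; 0x01 ⊕ 0x0B = 0x0A.
P4: T = 0x57, S = E(K, T) = 0x0A; 0xCA ⊕ 0x0A = 0xC0.

P1 = 0x0B, P2 = 0x65, P3 = 0x0A, P4 = 0xC0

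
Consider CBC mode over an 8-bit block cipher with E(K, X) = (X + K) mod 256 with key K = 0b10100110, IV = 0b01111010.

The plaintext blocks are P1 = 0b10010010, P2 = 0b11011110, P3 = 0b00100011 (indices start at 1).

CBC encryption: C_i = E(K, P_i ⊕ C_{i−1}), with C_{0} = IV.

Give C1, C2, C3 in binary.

C1 = 0b10001110, C2 = 0b11110110, C3 = 0b01111011

C1: P1 ⊕ 0b01111010 = 0b11101000; E(K, 0b11101000) = 0b10001110.
C2: P2 ⊕ 0b10001110 = 0b01010000; E(K, 0b01010000) = 0b11110110.
C3: P3 ⊕ 0b11110110 = 0b11010101; E(K, 0b11010101) = 0b01111011.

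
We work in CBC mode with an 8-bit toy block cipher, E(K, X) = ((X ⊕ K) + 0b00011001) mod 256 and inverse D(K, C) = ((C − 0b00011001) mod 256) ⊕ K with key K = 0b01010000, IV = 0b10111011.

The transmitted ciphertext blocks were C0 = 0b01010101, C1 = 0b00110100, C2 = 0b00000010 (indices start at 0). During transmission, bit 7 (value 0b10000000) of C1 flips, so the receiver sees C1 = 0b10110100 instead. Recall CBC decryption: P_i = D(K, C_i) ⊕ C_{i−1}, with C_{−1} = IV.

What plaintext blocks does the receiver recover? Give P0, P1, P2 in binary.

Only C1 changed, to 0b10110100. In CBC, a change in C_i garbles P_i and flips the same bit in P_{i+1}. Decrypting the received ciphertext:
P0: D(K, 0b01010101) = 0b01101100; 0b01101100 ⊕ 0b10111011 = 0b11010111.
P1: D(K, 0b10110100) = 0b11001011; 0b11001011 ⊕ 0b01010101 = 0b10011110.
P2: D(K, 0b00000010) = 0b10111001; 0b10111001 ⊕ 0b10110100 = 0b00001101.
Blocks that differ from the original plaintext: P1, P2.

P0 = 0b11010111, P1 = 0b10011110, P2 = 0b00001101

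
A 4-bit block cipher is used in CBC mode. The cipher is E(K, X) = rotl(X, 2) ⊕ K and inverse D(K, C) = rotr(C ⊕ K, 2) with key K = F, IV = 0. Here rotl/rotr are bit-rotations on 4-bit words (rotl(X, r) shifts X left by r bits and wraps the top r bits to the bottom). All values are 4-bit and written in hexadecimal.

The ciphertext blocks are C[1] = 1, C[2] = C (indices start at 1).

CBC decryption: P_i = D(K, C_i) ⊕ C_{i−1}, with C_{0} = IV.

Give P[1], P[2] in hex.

P[1] = B, P[2] = D

P[1]: D(K, 1) = B; B ⊕ 0 = B.
P[2]: D(K, C) = C; C ⊕ 1 = D.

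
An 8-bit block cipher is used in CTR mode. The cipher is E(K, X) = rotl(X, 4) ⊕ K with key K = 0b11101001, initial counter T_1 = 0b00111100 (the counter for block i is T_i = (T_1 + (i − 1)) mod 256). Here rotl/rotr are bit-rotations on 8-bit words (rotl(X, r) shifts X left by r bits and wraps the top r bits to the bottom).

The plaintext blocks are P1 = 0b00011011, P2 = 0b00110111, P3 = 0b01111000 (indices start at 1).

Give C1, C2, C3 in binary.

C1 = 0b00110001, C2 = 0b00001101, C3 = 0b01110010

CTR encryption: S_i = E(K, T_i) where T_i is the counter for block i; C_i = P_i ⊕ S_i.
C1: T = 0b00111100, S = E(K, T) = 0b00101010; 0b00011011 ⊕ 0b00101010 = 0b00110001.
C2: T = 0b00111101, S = E(K, T) = 0b00111010; 0b00110111 ⊕ 0b00111010 = 0b00001101.
C3: T = 0b00111110, S = E(K, T) = 0b00001010; 0b01111000 ⊕ 0b00001010 = 0b01110010.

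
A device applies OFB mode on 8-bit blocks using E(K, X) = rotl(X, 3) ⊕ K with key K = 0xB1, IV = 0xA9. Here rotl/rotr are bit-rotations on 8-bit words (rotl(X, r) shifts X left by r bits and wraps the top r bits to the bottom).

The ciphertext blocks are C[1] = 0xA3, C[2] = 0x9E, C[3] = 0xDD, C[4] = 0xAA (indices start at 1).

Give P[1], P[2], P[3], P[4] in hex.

P[1] = 0x5F, P[2] = 0xC8, P[3] = 0xDE, P[4] = 0x03

OFB decryption: S_i = E(K, S_{i−1}) with S_{0} = IV; P_i = C_i ⊕ S_i.
P[1]: S = E(K, 0xA9) = 0xFC; 0xA3 ⊕ 0xFC = 0x5F.
P[2]: S = E(K, 0xFC) = 0x56; 0x9E ⊕ 0x56 = 0xC8.
P[3]: S = E(K, 0x56) = 0x03; 0xDD ⊕ 0x03 = 0xDE.
P[4]: S = E(K, 0x03) = 0xA9; 0xAA ⊕ 0xA9 = 0x03.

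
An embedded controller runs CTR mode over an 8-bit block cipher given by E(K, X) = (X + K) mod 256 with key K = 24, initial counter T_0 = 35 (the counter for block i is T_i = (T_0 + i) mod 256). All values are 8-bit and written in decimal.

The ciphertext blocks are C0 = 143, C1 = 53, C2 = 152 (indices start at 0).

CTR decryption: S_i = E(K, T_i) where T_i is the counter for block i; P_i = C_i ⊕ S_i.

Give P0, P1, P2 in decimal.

P0: T = 35, S = E(K, T) = 59; 143 ⊕ 59 = 180.
P1: T = 36, S = E(K, T) = 60; 53 ⊕ 60 = 9.
P2: T = 37, S = E(K, T) = 61; 152 ⊕ 61 = 165.

P0 = 180, P1 = 9, P2 = 165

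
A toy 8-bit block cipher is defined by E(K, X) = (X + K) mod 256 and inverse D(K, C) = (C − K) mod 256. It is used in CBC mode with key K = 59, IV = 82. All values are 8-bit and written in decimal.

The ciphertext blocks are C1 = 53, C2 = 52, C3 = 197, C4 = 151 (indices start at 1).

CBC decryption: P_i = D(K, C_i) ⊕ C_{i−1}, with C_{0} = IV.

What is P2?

P2: D(K, 52) = 249; 249 ⊕ 53 = 204.

P2 = 204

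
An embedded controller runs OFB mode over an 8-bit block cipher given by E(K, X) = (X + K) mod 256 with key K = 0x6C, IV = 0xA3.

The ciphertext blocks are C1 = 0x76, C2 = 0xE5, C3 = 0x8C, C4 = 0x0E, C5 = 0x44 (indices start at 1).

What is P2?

P2 = 0x9E

OFB decryption: S_i = E(K, S_{i−1}) with S_{0} = IV; P_i = C_i ⊕ S_i.
P1: S = E(K, 0xA3) = 0x0F; 0x76 ⊕ 0x0F = 0x79.
P2: S = E(K, 0x0F) = 0x7B; 0xE5 ⊕ 0x7B = 0x9E.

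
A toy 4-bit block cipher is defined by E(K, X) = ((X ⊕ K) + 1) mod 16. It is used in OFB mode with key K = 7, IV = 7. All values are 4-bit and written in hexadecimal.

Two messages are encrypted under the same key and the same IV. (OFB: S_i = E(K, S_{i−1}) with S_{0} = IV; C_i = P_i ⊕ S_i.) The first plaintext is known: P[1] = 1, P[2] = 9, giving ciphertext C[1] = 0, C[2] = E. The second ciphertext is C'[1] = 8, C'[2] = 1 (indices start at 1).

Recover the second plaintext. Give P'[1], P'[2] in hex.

P'[1] = 9, P'[2] = 6

In OFB with a reused IV, both messages share the same keystream S_i, so C_i ⊕ C'_i = P_i ⊕ P'_i and thus P'_i = P_i ⊕ C_i ⊕ C'_i.
P'[1]: 1 ⊕ 0 ⊕ 8 = 9.
P'[2]: 9 ⊕ E ⊕ 1 = 6.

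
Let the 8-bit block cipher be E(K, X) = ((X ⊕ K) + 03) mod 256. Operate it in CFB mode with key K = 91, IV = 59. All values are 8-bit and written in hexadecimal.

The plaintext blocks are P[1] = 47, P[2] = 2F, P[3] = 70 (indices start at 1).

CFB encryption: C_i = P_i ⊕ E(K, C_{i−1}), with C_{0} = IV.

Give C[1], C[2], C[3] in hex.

C[1]: E(K, 59) = CB; 47 ⊕ CB = 8C.
C[2]: E(K, 8C) = 20; 2F ⊕ 20 = 0F.
C[3]: E(K, 0F) = A1; 70 ⊕ A1 = D1.

C[1] = 8C, C[2] = 0F, C[3] = D1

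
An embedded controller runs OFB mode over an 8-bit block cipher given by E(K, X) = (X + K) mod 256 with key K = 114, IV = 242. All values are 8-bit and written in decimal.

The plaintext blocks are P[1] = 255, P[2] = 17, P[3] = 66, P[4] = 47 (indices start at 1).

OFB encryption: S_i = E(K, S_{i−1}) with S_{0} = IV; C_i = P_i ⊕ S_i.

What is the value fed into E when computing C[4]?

72

C[1]: S = E(K, 242) = 100; 255 ⊕ 100 = 155.
C[2]: S = E(K, 100) = 214; 17 ⊕ 214 = 199.
C[3]: S = E(K, 214) = 72; 66 ⊕ 72 = 10.
C[4]: S = E(K, 72) = 186; 47 ⊕ 186 = 149.
So the input to E for block [4] is 72.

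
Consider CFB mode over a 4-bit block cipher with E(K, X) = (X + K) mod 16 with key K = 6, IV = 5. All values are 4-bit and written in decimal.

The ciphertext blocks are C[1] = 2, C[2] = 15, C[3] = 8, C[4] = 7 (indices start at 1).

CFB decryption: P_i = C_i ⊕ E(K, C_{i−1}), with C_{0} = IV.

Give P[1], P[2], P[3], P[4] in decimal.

P[1]: E(K, 5) = 11; 2 ⊕ 11 = 9.
P[2]: E(K, 2) = 8; 15 ⊕ 8 = 7.
P[3]: E(K, 15) = 5; 8 ⊕ 5 = 13.
P[4]: E(K, 8) = 14; 7 ⊕ 14 = 9.

P[1] = 9, P[2] = 7, P[3] = 13, P[4] = 9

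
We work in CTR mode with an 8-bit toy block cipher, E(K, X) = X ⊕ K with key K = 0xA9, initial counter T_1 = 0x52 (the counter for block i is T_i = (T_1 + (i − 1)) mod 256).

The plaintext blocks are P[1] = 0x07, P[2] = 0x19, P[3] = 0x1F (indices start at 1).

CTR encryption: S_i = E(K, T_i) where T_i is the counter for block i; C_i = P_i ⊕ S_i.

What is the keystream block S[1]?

0xFB

C[1]: T = 0x52, S = E(K, T) = 0xFB; 0x07 ⊕ 0xFB = 0xFC.
So S[1] = 0xFB.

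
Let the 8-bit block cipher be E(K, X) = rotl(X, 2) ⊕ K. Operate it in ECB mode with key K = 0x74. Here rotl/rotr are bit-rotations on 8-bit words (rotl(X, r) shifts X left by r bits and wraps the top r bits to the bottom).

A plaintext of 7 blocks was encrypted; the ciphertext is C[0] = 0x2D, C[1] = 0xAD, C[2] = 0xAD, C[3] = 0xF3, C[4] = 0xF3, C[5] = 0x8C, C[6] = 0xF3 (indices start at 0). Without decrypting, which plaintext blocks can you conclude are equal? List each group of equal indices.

P[1] = P[2]; P[3] = P[4] = P[6]

ECB encrypts each block independently with the same key, so equal ciphertext blocks imply equal plaintext blocks.
C[1] = C[2] = 0xAD, so P[1] = P[2].
C[3] = C[4] = C[6] = 0xF3, so P[3] = P[4] = P[6].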